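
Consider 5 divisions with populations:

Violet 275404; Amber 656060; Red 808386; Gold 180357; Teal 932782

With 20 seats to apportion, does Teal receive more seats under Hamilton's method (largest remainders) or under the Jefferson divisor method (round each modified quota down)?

Hamilton: Violet 2, Amber 5, Red 6, Gold 1, Teal 6.
Jefferson: Violet 2, Amber 4, Red 6, Gold 1, Teal 7.
Teal gets 6 under Hamilton and 7 under Jefferson.

Jefferson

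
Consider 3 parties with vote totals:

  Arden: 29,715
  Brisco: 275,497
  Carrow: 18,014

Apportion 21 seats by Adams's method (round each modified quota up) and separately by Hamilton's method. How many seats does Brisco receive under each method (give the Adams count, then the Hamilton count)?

Adams: Arden 2, Brisco 17, Carrow 2.
Hamilton: Arden 2, Brisco 18, Carrow 1.
Brisco gets 17 under Adams and 18 under Hamilton.

17 and 18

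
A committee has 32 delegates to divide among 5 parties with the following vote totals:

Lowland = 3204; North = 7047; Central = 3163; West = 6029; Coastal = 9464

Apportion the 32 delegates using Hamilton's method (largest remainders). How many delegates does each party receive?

Lowland: 4, North: 8, Central: 3, West: 7, Coastal: 10

The standard divisor is 28907/32 ≈ 903.344.
Standard quotas: Lowland 3.5468, North 7.8010, Central 3.5014, West 6.6741, Coastal 10.4766.
Lower quotas: Lowland 3, North 7, Central 3, West 6, Coastal 10 (sum 29, leaving 3 seats).
Remainders in descending order: North 0.8010, West 0.6741, Lowland 0.5468, Central 0.5014, Coastal 0.4766.
The surplus seats go to North, West, Lowland.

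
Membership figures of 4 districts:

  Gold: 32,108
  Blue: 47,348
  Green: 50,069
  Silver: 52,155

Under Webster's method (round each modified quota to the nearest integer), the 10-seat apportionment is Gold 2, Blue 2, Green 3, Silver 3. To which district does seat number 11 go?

Blue

Priority for the next seat is population ÷ (current seats + 0.5).
Priorities: Gold 12843.200, Blue 18939.200, Green 14305.429, Silver 14901.429.
Highest priority: Blue.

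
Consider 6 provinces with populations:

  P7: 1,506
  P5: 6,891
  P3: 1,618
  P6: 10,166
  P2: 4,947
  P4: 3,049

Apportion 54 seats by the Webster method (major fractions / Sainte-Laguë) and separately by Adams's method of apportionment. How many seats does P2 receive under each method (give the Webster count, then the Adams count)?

9 and 10

Webster: P7 3, P5 13, P3 3, P6 20, P2 9, P4 6.
Adams: P7 3, P5 13, P3 3, P6 19, P2 10, P4 6.
P2 gets 9 under Webster and 10 under Adams.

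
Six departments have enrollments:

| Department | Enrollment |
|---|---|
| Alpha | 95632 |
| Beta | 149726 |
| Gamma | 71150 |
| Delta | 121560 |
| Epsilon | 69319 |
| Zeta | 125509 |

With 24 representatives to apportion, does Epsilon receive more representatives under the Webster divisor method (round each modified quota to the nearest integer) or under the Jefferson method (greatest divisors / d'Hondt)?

Webster: Alpha 4, Beta 5, Gamma 3, Delta 4, Epsilon 3, Zeta 5.
Jefferson: Alpha 4, Beta 6, Gamma 2, Delta 5, Epsilon 2, Zeta 5.
Epsilon gets 3 under Webster and 2 under Jefferson.

Webster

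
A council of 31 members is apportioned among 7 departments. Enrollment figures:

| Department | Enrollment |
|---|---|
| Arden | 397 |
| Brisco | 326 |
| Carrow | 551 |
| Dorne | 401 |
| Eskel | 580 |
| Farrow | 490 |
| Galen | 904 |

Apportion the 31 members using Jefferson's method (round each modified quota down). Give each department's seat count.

Arden: 3, Brisco: 3, Carrow: 5, Dorne: 3, Eskel: 5, Farrow: 4, Galen: 8

Standard divisor 3649/31 ≈ 117.71; standard quotas: Arden 3.373, Brisco 2.770, Carrow 4.681, Dorne 3.407, Eskel 4.927, Farrow 4.163, Galen 7.680.
Rounding down gives 3, 2, 4, 3, 4, 4, 7 = 27 seats, so the divisor must be adjusted.
With modified divisor 105: modified quotas Arden 3.781, Brisco 3.105, Carrow 5.248, Dorne 3.819, Eskel 5.524, Farrow 4.667, Galen 8.610.
Rounding down: Arden 3, Brisco 3, Carrow 5, Dorne 3, Eskel 5, Farrow 4, Galen 8 (total 31).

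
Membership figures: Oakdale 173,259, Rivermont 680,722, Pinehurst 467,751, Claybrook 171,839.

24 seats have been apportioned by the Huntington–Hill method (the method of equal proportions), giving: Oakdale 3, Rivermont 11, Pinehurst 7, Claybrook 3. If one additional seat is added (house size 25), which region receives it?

Priority for the next seat is population ÷ (√(s·(s+1))).
Priorities: Oakdale 50015.565, Rivermont 59249.245, Pinehurst 62505.857, Claybrook 49605.646.
Highest priority: Pinehurst.

Pinehurst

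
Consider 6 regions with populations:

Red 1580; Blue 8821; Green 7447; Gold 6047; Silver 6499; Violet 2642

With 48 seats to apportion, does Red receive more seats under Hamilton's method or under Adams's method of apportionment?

Hamilton: Red 2, Blue 13, Green 11, Gold 9, Silver 9, Violet 4.
Adams: Red 3, Blue 12, Green 11, Gold 9, Silver 9, Violet 4.
Red gets 2 under Hamilton and 3 under Adams.

Adams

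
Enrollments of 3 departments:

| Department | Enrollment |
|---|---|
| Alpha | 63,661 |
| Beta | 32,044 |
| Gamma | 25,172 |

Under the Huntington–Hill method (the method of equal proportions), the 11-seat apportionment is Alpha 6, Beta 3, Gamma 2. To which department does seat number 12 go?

Gamma

Priority for the next seat is population ÷ (√(s·(s+1))).
Priorities: Alpha 9823.106, Beta 9250.306, Gamma 10276.426.
Highest priority: Gamma.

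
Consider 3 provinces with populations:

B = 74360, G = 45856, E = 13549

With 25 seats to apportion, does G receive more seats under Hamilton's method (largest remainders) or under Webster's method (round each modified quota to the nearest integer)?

Hamilton

Hamilton: B 14, G 9, E 2.
Webster: B 14, G 8, E 3.
G gets 9 under Hamilton and 8 under Webster.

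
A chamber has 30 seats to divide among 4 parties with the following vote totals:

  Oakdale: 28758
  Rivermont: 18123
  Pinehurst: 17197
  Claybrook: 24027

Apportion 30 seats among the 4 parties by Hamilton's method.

Oakdale: 10; Rivermont: 6; Pinehurst: 6; Claybrook: 8

The standard divisor is 88105/30 ≈ 2936.833.
Standard quotas: Oakdale 9.7922, Rivermont 6.1709, Pinehurst 5.8556, Claybrook 8.1813.
Lower quotas: Oakdale 9, Rivermont 6, Pinehurst 5, Claybrook 8 (sum 28, leaving 2 seats).
Remainders in descending order: Pinehurst 0.8556, Oakdale 0.7922, Claybrook 0.1813, Rivermont 0.1709.
The surplus seats go to Pinehurst, Oakdale.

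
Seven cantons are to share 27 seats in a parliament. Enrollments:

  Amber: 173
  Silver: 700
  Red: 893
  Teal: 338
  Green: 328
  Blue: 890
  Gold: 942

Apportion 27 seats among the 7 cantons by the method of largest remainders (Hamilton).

Amber 1, Silver 4, Red 6, Teal 2, Green 2, Blue 6, Gold 6

Total 4264; standard divisor 4264/27 ≈ 157.926.
Standard quotas: Amber 1.095, Silver 4.432, Red 5.655, Teal 2.140, Green 2.077, Blue 5.636, Gold 5.965.
Lower quotas: Amber 1, Silver 4, Red 5, Teal 2, Green 2, Blue 5, Gold 5 (sum 24, leaving 3 seats).
Remainders in descending order: Gold 0.965, Red 0.655, Blue 0.636, Silver 0.432, Teal 0.140, Amber 0.095, Green 0.077.
The surplus seats go to Gold, Red, Blue.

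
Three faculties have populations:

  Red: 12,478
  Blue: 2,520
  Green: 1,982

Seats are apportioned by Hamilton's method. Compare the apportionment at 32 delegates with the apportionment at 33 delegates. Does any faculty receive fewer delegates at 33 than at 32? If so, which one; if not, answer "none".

At 32 seats: Red 23, Blue 5, Green 4.
At 33 seats: Red 24, Blue 5, Green 4.
No faculty's allocation decreased.

none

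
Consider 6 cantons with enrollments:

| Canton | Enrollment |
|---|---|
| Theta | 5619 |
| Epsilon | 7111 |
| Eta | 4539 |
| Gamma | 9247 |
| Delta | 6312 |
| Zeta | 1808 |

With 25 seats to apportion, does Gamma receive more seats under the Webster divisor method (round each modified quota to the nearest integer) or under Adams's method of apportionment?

Webster

Webster: Theta 4, Epsilon 5, Eta 3, Gamma 7, Delta 5, Zeta 1.
Adams: Theta 4, Epsilon 5, Eta 3, Gamma 6, Delta 5, Zeta 2.
Gamma gets 7 under Webster and 6 under Adams.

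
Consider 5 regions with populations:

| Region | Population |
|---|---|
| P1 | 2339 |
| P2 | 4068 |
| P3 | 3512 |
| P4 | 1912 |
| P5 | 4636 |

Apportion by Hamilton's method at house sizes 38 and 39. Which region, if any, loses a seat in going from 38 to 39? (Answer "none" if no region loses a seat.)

At 38 seats: P1 5, P2 9, P3 8, P4 5, P5 11.
At 39 seats: P1 6, P2 10, P3 8, P4 4, P5 11.
P4 drops from 5 to 4.

P4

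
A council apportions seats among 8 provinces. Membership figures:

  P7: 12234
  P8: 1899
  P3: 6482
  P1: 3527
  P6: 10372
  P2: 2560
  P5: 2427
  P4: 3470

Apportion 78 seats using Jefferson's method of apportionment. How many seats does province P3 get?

Standard divisor 42971/78 ≈ 550.91; standard quotas: P7 22.207, P8 3.447, P3 11.766, P1 6.402, P6 18.827, P2 4.647, P5 4.405, P4 6.299.
Rounding down gives 22, 3, 11, 6, 18, 4, 4, 6 = 74 seats, so the divisor must be adjusted.
With modified divisor 515: modified quotas P7 23.755, P8 3.687, P3 12.586, P1 6.849, P6 20.140, P2 4.971, P5 4.713, P4 6.738.
Rounding down: P7 23, P8 3, P3 12, P1 6, P6 20, P2 4, P5 4, P4 6 (total 78).
P3 receives 12.

12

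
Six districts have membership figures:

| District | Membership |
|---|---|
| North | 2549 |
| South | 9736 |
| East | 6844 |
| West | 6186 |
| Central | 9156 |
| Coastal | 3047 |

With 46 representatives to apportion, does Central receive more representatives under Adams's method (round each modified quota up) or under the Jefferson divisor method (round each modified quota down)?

Adams: North 3, South 12, East 8, West 8, Central 11, Coastal 4.
Jefferson: North 3, South 12, East 8, West 8, Central 12, Coastal 3.
Central gets 11 under Adams and 12 under Jefferson.

Jefferson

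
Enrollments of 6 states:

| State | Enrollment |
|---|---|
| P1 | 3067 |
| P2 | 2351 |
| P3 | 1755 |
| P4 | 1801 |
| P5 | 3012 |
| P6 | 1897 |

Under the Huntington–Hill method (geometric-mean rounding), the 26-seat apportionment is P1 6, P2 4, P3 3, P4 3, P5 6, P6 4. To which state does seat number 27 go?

P2

Priority for the next seat is population ÷ (√(s·(s+1))).
Priorities: P1 473.248, P2 525.700, P3 506.625, P4 519.904, P5 464.762, P6 424.182.
Highest priority: P2.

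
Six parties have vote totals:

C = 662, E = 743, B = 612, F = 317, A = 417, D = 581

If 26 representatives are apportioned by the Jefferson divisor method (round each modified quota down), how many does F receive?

2

Standard divisor 3332/26 ≈ 128.154; standard quotas: C 5.166, E 5.798, B 4.776, F 2.474, A 3.254, D 4.534.
Rounding down gives 5, 5, 4, 2, 3, 4 = 23 seats, so the divisor must be adjusted.
With modified divisor 113: modified quotas C 5.858, E 6.575, B 5.416, F 2.805, A 3.690, D 5.142.
Rounding down: C 5, E 6, B 5, F 2, A 3, D 5 (total 26).
F receives 2.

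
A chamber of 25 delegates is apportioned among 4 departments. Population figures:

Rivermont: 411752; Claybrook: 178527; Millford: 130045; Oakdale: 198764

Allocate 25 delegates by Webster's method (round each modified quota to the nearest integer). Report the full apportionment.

Standard divisor 919088/25 ≈ 36763.52; standard quotas: Rivermont 11.200, Claybrook 4.856, Millford 3.537, Oakdale 5.407.
Rounding to the nearest integer gives Rivermont 11, Claybrook 5, Millford 4, Oakdale 5 — total 25, matching the house size, so no adjustment is needed.

Rivermont: 11, Claybrook: 5, Millford: 4, Oakdale: 5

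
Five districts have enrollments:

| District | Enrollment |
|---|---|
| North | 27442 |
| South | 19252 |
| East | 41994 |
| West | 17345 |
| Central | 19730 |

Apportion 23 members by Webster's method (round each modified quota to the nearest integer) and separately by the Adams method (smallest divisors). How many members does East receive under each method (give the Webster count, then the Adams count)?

Webster: North 5, South 3, East 8, West 3, Central 4.
Adams: North 5, South 4, East 7, West 3, Central 4.
East gets 8 under Webster and 7 under Adams.

8 and 7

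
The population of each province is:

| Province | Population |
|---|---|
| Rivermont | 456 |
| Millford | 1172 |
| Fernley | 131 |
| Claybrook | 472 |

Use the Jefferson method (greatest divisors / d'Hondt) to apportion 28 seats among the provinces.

Rivermont: 6, Millford: 15, Fernley: 1, Claybrook: 6

Standard divisor 2231/28 ≈ 79.679; standard quotas: Rivermont 5.723, Millford 14.709, Fernley 1.644, Claybrook 5.924.
Rounding down gives 5, 14, 1, 5 = 25 seats, so the divisor must be adjusted.
With modified divisor 75: modified quotas Rivermont 6.080, Millford 15.627, Fernley 1.747, Claybrook 6.293.
Rounding down: Rivermont 6, Millford 15, Fernley 1, Claybrook 6 (total 28).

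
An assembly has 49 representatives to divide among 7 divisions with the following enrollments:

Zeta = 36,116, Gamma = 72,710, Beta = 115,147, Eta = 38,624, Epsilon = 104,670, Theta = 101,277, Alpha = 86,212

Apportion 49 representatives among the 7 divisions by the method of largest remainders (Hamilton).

Total 554756; standard divisor 554756/49 ≈ 11321.551.
Standard quotas: Zeta 3.1900, Gamma 6.4223, Beta 10.1706, Eta 3.4115, Epsilon 9.2452, Theta 8.9455, Alpha 7.6149.
Lower quotas: Zeta 3, Gamma 6, Beta 10, Eta 3, Epsilon 9, Theta 8, Alpha 7 (sum 46, leaving 3 seats).
Remainders in descending order: Theta 0.9455, Alpha 0.6149, Gamma 0.4223, Eta 0.4115, Epsilon 0.2452, Zeta 0.1900, Beta 0.1706.
Largest remainders: Theta, Alpha, Gamma receive the extra seats.

Zeta 3, Gamma 7, Beta 10, Eta 3, Epsilon 9, Theta 9, Alpha 8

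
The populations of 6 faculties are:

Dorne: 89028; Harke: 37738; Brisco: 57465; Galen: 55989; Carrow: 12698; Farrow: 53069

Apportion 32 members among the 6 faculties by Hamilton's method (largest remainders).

Total 305987; standard divisor 305987/32 ≈ 9562.094.
Standard quotas: Dorne 9.3105, Harke 3.9466, Brisco 6.0097, Galen 5.8553, Carrow 1.3280, Farrow 5.5499.
Lower quotas: Dorne 9, Harke 3, Brisco 6, Galen 5, Carrow 1, Farrow 5 (sum 29, leaving 3 seats).
Remainders in descending order: Harke 0.9466, Galen 0.8553, Farrow 0.5499, Carrow 0.3280, Dorne 0.3105, Brisco 0.0097.
The surplus seats go to Harke, Galen, Farrow.

Dorne 9, Harke 4, Brisco 6, Galen 6, Carrow 1, Farrow 6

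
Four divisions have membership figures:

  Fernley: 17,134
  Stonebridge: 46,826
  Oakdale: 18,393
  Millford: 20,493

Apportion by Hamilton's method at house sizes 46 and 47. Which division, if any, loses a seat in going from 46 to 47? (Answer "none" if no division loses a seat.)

At 46 seats: Fernley 8, Stonebridge 21, Oakdale 8, Millford 9.
At 47 seats: Fernley 8, Stonebridge 21, Oakdale 9, Millford 9.
No division's allocation decreased.

none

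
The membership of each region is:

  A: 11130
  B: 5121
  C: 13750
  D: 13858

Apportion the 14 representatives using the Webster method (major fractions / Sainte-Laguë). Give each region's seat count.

Standard divisor 43859/14 ≈ 3132.786; standard quotas: A 3.553, B 1.635, C 4.389, D 4.424.
Rounding to the nearest integer gives A 4, B 2, C 4, D 4 — total 14, matching the house size, so no adjustment is needed.

A: 4, B: 2, C: 4, D: 4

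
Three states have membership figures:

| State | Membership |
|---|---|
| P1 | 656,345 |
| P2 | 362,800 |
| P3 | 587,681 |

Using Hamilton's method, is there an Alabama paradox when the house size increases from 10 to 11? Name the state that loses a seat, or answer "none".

At 10 seats: P1 4, P2 2, P3 4.
At 11 seats: P1 5, P2 2, P3 4.
No state's allocation decreased.

none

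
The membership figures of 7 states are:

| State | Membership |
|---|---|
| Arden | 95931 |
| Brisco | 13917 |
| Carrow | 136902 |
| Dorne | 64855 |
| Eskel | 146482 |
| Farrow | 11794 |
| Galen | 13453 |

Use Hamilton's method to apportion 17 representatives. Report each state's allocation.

Arden=3, Brisco=1, Carrow=5, Dorne=2, Eskel=5, Farrow=0, Galen=1

Standard divisor: 483334 ÷ 17 ≈ 28431.412.
Standard quotas: Arden 3.3741, Brisco 0.4895, Carrow 4.8152, Dorne 2.2811, Eskel 5.1521, Farrow 0.4148, Galen 0.4732.
Lower quotas: Arden 3, Brisco 0, Carrow 4, Dorne 2, Eskel 5, Farrow 0, Galen 0 (sum 14, leaving 3 seats).
Remainders in descending order: Carrow 0.8152, Brisco 0.4895, Galen 0.4732, Farrow 0.4148, Arden 0.3741, Dorne 0.2811, Eskel 0.1521.
Largest remainders: Carrow, Brisco, Galen receive the extra seats.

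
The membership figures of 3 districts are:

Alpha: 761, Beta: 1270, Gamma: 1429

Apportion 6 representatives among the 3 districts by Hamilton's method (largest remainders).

Alpha 1, Beta 2, Gamma 3

The standard divisor is 3460/6 ≈ 576.667.
Standard quotas: Alpha 1.320, Beta 2.202, Gamma 2.478.
Lower quotas: Alpha 1, Beta 2, Gamma 2 (sum 5, leaving 1 seat).
Remainders in descending order: Gamma 0.478, Alpha 0.320, Beta 0.202.
The surplus seat goes to Gamma.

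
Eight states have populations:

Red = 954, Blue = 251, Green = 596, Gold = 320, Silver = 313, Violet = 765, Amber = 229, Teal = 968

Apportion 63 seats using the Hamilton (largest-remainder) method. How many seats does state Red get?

14

Total 4396; standard divisor 4396/63 ≈ 69.778.
Standard quotas: Red 13.672, Blue 3.597, Green 8.541, Gold 4.586, Silver 4.486, Violet 10.963, Amber 3.282, Teal 13.873.
Lower quotas: Red 13, Blue 3, Green 8, Gold 4, Silver 4, Violet 10, Amber 3, Teal 13 (sum 58, leaving 5 seats).
Remainders in descending order: Violet 0.963, Teal 0.873, Red 0.672, Blue 0.597, Gold 0.586, Green 0.541, Silver 0.486, Amber 0.282.
Largest remainders: Violet, Teal, Red, Blue, Gold receive the extra seats.
Red receives 14.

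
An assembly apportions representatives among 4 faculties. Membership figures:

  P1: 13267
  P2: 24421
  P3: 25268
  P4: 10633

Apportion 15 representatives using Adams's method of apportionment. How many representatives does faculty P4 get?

2

Standard divisor 73589/15 ≈ 4905.933; standard quotas: P1 2.704, P2 4.978, P3 5.150, P4 2.167.
Rounding up gives 3, 5, 6, 3 = 17 seats, so the divisor must be adjusted.
With modified divisor 5700: modified quotas P1 2.328, P2 4.284, P3 4.433, P4 1.865.
Rounding up: P1 3, P2 5, P3 5, P4 2 (total 15).
P4 receives 2.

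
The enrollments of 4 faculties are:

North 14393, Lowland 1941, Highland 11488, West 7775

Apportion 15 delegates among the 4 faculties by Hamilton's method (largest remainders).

North 6; Lowland 1; Highland 5; West 3

Standard divisor: 35597 ÷ 15 ≈ 2373.133.
Standard quotas: North 6.0650, Lowland 0.8179, Highland 4.8409, West 3.2763.
Lower quotas: North 6, Lowland 0, Highland 4, West 3 (sum 13, leaving 2 seats).
Remainders in descending order: Highland 0.8409, Lowland 0.8179, West 0.2763, North 0.0650.
Largest remainders: Highland, Lowland receive the extra seats.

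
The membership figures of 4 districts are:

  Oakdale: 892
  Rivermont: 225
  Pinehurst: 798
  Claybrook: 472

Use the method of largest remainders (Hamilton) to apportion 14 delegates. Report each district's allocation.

Oakdale 5, Rivermont 1, Pinehurst 5, Claybrook 3

Standard divisor: 2387 ÷ 14 ≈ 170.5.
Standard quotas: Oakdale 5.232, Rivermont 1.320, Pinehurst 4.680, Claybrook 2.768.
Lower quotas: Oakdale 5, Rivermont 1, Pinehurst 4, Claybrook 2 (sum 12, leaving 2 seats).
Remainders in descending order: Claybrook 0.768, Pinehurst 0.680, Rivermont 0.320, Oakdale 0.232.
Largest remainders: Claybrook, Pinehurst receive the extra seats.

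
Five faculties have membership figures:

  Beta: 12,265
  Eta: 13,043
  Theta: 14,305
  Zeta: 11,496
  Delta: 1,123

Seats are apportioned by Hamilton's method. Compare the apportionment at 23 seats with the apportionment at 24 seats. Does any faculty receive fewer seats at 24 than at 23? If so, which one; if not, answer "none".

Delta

At 23 seats: Beta 5, Eta 6, Theta 6, Zeta 5, Delta 1.
At 24 seats: Beta 6, Eta 6, Theta 7, Zeta 5, Delta 0.
Delta drops from 1 to 0.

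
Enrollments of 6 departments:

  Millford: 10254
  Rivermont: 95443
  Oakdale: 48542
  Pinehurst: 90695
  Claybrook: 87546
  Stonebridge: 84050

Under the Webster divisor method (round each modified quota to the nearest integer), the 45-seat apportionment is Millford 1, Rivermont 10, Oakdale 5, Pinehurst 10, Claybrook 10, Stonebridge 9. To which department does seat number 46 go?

Rivermont

Priority for the next seat is population ÷ (current seats + 0.5).
Priorities: Millford 6836.000, Rivermont 9089.810, Oakdale 8825.818, Pinehurst 8637.619, Claybrook 8337.714, Stonebridge 8847.368.
Highest priority: Rivermont.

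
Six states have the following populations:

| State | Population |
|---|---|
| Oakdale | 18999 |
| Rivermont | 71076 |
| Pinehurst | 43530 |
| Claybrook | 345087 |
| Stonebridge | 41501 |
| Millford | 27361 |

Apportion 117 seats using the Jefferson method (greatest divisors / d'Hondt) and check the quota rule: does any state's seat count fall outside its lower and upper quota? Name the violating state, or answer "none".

Claybrook

Standard quotas: Oakdale 4.060, Rivermont 15.187, Pinehurst 9.301, Claybrook 73.737, Stonebridge 8.868, Millford 5.846.
Jefferson allocation: Oakdale 4, Rivermont 15, Pinehurst 9, Claybrook 75, Stonebridge 9, Millford 5.
Claybrook has quota 73.737 (lower 73, upper 74) but receives 75 — outside the quota interval.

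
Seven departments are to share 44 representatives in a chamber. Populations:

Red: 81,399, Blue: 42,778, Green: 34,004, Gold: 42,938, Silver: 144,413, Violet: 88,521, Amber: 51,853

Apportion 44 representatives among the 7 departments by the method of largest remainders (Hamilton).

Red=7, Blue=4, Green=3, Gold=4, Silver=13, Violet=8, Amber=5

Total 485906; standard divisor 485906/44 ≈ 11043.318.
Standard quotas: Red 7.3709, Blue 3.8737, Green 3.0791, Gold 3.8881, Silver 13.0770, Violet 8.0158, Amber 4.6954.
Lower quotas: Red 7, Blue 3, Green 3, Gold 3, Silver 13, Violet 8, Amber 4 (sum 41, leaving 3 seats).
Remainders in descending order: Gold 0.8881, Blue 0.8737, Amber 0.6954, Red 0.3709, Green 0.0791, Silver 0.0770, Violet 0.0158.
The surplus seats go to Gold, Blue, Amber.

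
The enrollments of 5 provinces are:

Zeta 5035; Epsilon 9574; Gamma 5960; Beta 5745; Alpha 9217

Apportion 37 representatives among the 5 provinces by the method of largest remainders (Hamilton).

Zeta=5, Epsilon=10, Gamma=6, Beta=6, Alpha=10

The standard divisor is 35531/37 ≈ 960.297.
Standard quotas: Zeta 5.2432, Epsilon 9.9698, Gamma 6.2064, Beta 5.9825, Alpha 9.5981.
Lower quotas: Zeta 5, Epsilon 9, Gamma 6, Beta 5, Alpha 9 (sum 34, leaving 3 seats).
Remainders in descending order: Beta 0.9825, Epsilon 0.9698, Alpha 0.5981, Zeta 0.2432, Gamma 0.2064.
Largest remainders: Beta, Epsilon, Alpha receive the extra seats.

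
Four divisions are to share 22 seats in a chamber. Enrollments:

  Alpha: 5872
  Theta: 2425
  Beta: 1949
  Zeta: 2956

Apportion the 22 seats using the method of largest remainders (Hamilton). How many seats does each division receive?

Alpha: 10, Theta: 4, Beta: 3, Zeta: 5

Standard divisor: 13202 ÷ 22 ≈ 600.091.
Standard quotas: Alpha 9.7852, Theta 4.0411, Beta 3.2478, Zeta 4.9259.
Lower quotas: Alpha 9, Theta 4, Beta 3, Zeta 4 (sum 20, leaving 2 seats).
Remainders in descending order: Zeta 0.9259, Alpha 0.7852, Beta 0.2478, Theta 0.0411.
Largest remainders: Zeta, Alpha receive the extra seats.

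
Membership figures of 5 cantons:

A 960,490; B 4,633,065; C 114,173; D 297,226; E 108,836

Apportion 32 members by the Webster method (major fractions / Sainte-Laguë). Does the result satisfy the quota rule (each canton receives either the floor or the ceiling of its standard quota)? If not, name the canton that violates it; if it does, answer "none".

B

Standard quotas: A 5.027, B 24.250, C 0.598, D 1.556, E 0.570.
Webster allocation: A 5, B 23, C 1, D 2, E 1.
B has quota 24.250 (lower 24, upper 25) but receives 23 — outside the quota interval.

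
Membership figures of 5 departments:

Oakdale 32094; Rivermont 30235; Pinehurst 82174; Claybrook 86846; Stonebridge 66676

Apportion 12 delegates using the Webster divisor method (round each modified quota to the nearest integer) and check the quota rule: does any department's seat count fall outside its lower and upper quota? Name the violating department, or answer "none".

Standard quotas: Oakdale 1.292, Rivermont 1.217, Pinehurst 3.309, Claybrook 3.497, Stonebridge 2.685.
Webster allocation: Oakdale 1, Rivermont 1, Pinehurst 3, Claybrook 4, Stonebridge 3.
Every allocation lies between the lower and upper quota.

none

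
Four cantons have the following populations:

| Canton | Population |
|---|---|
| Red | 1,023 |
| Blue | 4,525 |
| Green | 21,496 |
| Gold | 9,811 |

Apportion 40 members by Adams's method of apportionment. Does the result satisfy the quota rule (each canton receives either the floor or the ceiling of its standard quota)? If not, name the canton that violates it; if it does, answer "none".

Standard quotas: Red 1.110, Blue 4.911, Green 23.330, Gold 10.648.
Adams allocation: Red 2, Blue 5, Green 22, Gold 11.
Green has quota 23.330 (lower 23, upper 24) but receives 22 — outside the quota interval.

Green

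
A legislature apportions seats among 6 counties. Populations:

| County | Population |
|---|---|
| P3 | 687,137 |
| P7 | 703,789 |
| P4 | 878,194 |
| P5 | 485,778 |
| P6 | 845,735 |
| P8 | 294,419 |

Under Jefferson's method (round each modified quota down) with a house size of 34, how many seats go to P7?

6

Standard divisor 3895052/34 ≈ 114560.353; standard quotas: P3 5.998, P7 6.143, P4 7.666, P5 4.240, P6 7.382, P8 2.570.
Rounding down gives 5, 6, 7, 4, 7, 2 = 31 seats, so the divisor must be adjusted.
With modified divisor 103100: modified quotas P3 6.665, P7 6.826, P4 8.518, P5 4.712, P6 8.203, P8 2.856.
Rounding down: P3 6, P7 6, P4 8, P5 4, P6 8, P8 2 (total 34).
P7 receives 6.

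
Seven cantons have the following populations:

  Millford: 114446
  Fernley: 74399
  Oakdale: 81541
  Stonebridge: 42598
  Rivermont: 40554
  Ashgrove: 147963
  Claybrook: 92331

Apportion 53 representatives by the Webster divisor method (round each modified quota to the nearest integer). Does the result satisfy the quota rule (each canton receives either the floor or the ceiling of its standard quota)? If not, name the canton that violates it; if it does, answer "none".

none

Standard quotas: Millford 10.214, Fernley 6.640, Oakdale 7.278, Stonebridge 3.802, Rivermont 3.619, Ashgrove 13.206, Claybrook 8.241.
Webster allocation: Millford 10, Fernley 7, Oakdale 7, Stonebridge 4, Rivermont 4, Ashgrove 13, Claybrook 8.
Every allocation lies between the lower and upper quota.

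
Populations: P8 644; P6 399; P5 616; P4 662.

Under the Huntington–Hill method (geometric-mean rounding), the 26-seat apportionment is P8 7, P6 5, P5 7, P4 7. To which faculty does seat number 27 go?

Priority for the next seat is population ÷ (√(s·(s+1))).
Priorities: P8 86.058, P6 72.847, P5 82.316, P4 88.463.
Highest priority: P4.

P4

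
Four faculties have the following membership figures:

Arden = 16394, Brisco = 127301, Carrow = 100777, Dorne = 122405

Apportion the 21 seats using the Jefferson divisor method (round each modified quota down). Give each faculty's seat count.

Arden 1; Brisco 7; Carrow 6; Dorne 7

Standard divisor 366877/21 ≈ 17470.333; standard quotas: Arden 0.938, Brisco 7.287, Carrow 5.768, Dorne 7.006.
Rounding down gives 0, 7, 5, 7 = 19 seats, so the divisor must be adjusted.
With modified divisor 16057: modified quotas Arden 1.021, Brisco 7.928, Carrow 6.276, Dorne 7.623.
Rounding down: Arden 1, Brisco 7, Carrow 6, Dorne 7 (total 21).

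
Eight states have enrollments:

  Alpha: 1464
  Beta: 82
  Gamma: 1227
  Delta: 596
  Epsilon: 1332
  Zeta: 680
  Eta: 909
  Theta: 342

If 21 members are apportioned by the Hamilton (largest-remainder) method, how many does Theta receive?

1

Standard divisor: 6632 ÷ 21 ≈ 315.81.
Standard quotas: Alpha 4.636, Beta 0.260, Gamma 3.885, Delta 1.887, Epsilon 4.218, Zeta 2.153, Eta 2.878, Theta 1.083.
Lower quotas: Alpha 4, Beta 0, Gamma 3, Delta 1, Epsilon 4, Zeta 2, Eta 2, Theta 1 (sum 17, leaving 4 seats).
Remainders in descending order: Delta 0.887, Gamma 0.885, Eta 0.878, Alpha 0.636, Beta 0.260, Epsilon 0.218, Zeta 0.153, Theta 0.083.
The surplus seats go to Delta, Gamma, Eta, Alpha.
Theta receives 1.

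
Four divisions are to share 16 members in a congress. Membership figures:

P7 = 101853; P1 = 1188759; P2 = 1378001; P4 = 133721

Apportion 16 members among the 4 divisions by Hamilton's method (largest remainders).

The standard divisor is 2802334/16 ≈ 175145.875.
Standard quotas: P7 0.5815, P1 6.7873, P2 7.8677, P4 0.7635.
Lower quotas: P7 0, P1 6, P2 7, P4 0 (sum 13, leaving 3 seats).
Remainders in descending order: P2 0.8677, P1 0.7873, P4 0.7635, P7 0.5815.
Largest remainders: P2, P1, P4 receive the extra seats.

P7: 0; P1: 7; P2: 8; P4: 1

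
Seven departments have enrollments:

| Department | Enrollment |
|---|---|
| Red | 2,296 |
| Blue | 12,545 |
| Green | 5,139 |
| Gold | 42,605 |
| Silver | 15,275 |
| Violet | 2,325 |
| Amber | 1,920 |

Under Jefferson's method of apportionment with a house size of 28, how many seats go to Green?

2

Standard divisor 82105/28 ≈ 2932.321; standard quotas: Red 0.783, Blue 4.278, Green 1.753, Gold 14.529, Silver 5.209, Violet 0.793, Amber 0.655.
Rounding down gives 0, 4, 1, 14, 5, 0, 0 = 24 seats, so the divisor must be adjusted.
With modified divisor 2530: modified quotas Red 0.908, Blue 4.958, Green 2.031, Gold 16.840, Silver 6.038, Violet 0.919, Amber 0.759.
Rounding down: Red 0, Blue 4, Green 2, Gold 16, Silver 6, Violet 0, Amber 0 (total 28).
Green receives 2.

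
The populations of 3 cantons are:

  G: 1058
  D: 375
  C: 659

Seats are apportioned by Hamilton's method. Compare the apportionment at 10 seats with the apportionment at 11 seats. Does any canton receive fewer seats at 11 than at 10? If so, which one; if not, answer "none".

none

At 10 seats: G 5, D 2, C 3.
At 11 seats: G 6, D 2, C 3.
No canton's allocation decreased.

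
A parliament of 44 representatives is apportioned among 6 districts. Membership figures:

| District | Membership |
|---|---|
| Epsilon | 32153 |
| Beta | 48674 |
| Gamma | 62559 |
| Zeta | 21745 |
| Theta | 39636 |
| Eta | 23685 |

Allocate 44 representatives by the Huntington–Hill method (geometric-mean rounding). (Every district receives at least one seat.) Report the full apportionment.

With divisor 5213: modified quotas Epsilon 6.168, Beta 9.337, Gamma 12.001, Zeta 4.171, Theta 7.603, Eta 4.543.
Geometric-mean thresholds: Epsilon √(6·7)=6.481, Beta √(9·10)=9.487, Gamma √(12·13)=12.490, Zeta √(4·5)=4.472, Theta √(7·8)=7.483, Eta √(4·5)=4.472.
Each quota rounded against its threshold gives Epsilon 6, Beta 9, Gamma 12, Zeta 4, Theta 8, Eta 5 (total 44).

Epsilon 6, Beta 9, Gamma 12, Zeta 4, Theta 8, Eta 5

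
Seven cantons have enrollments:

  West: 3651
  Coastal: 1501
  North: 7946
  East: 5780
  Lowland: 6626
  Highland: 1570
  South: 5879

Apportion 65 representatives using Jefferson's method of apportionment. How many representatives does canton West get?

7

Standard divisor 32953/65 ≈ 506.969; standard quotas: West 7.202, Coastal 2.961, North 15.674, East 11.401, Lowland 13.070, Highland 3.097, South 11.596.
Rounding down gives 7, 2, 15, 11, 13, 3, 11 = 62 seats, so the divisor must be adjusted.
With modified divisor 486: modified quotas West 7.512, Coastal 3.088, North 16.350, East 11.893, Lowland 13.634, Highland 3.230, South 12.097.
Rounding down: West 7, Coastal 3, North 16, East 11, Lowland 13, Highland 3, South 12 (total 65).
West receives 7.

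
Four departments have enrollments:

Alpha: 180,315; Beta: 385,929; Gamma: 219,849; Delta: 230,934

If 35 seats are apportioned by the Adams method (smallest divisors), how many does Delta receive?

8

Standard divisor 1017027/35 ≈ 29057.914; standard quotas: Alpha 6.205, Beta 13.281, Gamma 7.566, Delta 7.947.
Rounding up gives 7, 14, 8, 8 = 37 seats, so the divisor must be adjusted.
With modified divisor 30700: modified quotas Alpha 5.873, Beta 12.571, Gamma 7.161, Delta 7.522.
Rounding up: Alpha 6, Beta 13, Gamma 8, Delta 8 (total 35).
Delta receives 8.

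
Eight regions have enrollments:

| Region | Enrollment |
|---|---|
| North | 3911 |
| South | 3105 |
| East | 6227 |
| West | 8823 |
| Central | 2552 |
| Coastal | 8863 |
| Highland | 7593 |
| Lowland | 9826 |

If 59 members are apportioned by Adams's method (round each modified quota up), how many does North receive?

5

Standard divisor 50900/59 ≈ 862.712; standard quotas: North 4.533, South 3.599, East 7.218, West 10.227, Central 2.958, Coastal 10.273, Highland 8.801, Lowland 11.390.
Rounding up gives 5, 4, 8, 11, 3, 11, 9, 12 = 63 seats, so the divisor must be adjusted.
With modified divisor 900: modified quotas North 4.346, South 3.450, East 6.919, West 9.803, Central 2.836, Coastal 9.848, Highland 8.437, Lowland 10.918.
Rounding up: North 5, South 4, East 7, West 10, Central 3, Coastal 10, Highland 9, Lowland 11 (total 59).
North receives 5.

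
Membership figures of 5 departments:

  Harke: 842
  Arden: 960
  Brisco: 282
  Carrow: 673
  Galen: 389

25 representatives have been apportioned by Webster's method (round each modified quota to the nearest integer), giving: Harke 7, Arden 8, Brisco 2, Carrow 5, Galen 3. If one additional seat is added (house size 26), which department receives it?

Carrow

Priority for the next seat is population ÷ (current seats + 0.5).
Priorities: Harke 112.267, Arden 112.941, Brisco 112.800, Carrow 122.364, Galen 111.143.
Highest priority: Carrow.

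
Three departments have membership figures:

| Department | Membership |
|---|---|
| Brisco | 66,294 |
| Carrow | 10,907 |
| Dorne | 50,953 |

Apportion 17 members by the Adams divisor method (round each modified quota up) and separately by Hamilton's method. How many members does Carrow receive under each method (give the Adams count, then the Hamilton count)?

2 and 1

Adams: Brisco 8, Carrow 2, Dorne 7.
Hamilton: Brisco 9, Carrow 1, Dorne 7.
Carrow gets 2 under Adams and 1 under Hamilton.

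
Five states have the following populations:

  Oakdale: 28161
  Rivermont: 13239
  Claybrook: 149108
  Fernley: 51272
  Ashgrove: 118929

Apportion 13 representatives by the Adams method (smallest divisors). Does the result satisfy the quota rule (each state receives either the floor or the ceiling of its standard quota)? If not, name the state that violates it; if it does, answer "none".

Standard quotas: Oakdale 1.015, Rivermont 0.477, Claybrook 5.374, Fernley 1.848, Ashgrove 4.286.
Adams allocation: Oakdale 1, Rivermont 1, Claybrook 5, Fernley 2, Ashgrove 4.
Every allocation lies between the lower and upper quota.

none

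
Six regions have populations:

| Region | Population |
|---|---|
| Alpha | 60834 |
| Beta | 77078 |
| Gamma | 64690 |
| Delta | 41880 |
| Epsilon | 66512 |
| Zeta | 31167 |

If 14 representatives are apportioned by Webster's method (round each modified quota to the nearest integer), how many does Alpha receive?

2

Standard divisor 342161/14 ≈ 24440.071; standard quotas: Alpha 2.489, Beta 3.154, Gamma 2.647, Delta 1.714, Epsilon 2.721, Zeta 1.275.
Rounding to the nearest integer gives Alpha 2, Beta 3, Gamma 3, Delta 2, Epsilon 3, Zeta 1 — total 14, matching the house size, so no adjustment is needed.
Alpha receives 2.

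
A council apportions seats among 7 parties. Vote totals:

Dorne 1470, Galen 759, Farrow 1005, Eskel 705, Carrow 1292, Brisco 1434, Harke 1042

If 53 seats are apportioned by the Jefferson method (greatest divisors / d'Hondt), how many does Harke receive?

7

Standard divisor 7707/53 ≈ 145.415; standard quotas: Dorne 10.109, Galen 5.220, Farrow 6.911, Eskel 4.848, Carrow 8.885, Brisco 9.861, Harke 7.166.
Rounding down gives 10, 5, 6, 4, 8, 9, 7 = 49 seats, so the divisor must be adjusted.
With modified divisor 140: modified quotas Dorne 10.500, Galen 5.421, Farrow 7.179, Eskel 5.036, Carrow 9.229, Brisco 10.243, Harke 7.443.
Rounding down: Dorne 10, Galen 5, Farrow 7, Eskel 5, Carrow 9, Brisco 10, Harke 7 (total 53).
Harke receives 7.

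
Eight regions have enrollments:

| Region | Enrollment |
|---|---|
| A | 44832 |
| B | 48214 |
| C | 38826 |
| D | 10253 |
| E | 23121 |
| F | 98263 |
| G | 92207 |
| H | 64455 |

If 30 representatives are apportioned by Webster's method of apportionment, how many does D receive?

1

Standard divisor 420171/30 ≈ 14005.7; standard quotas: A 3.201, B 3.442, C 2.772, D 0.732, E 1.651, F 7.016, G 6.584, H 4.602.
Rounding to the nearest integer gives 3, 3, 3, 1, 2, 7, 7, 5 = 31 seats, so the divisor must be adjusted.
With modified divisor 14250: modified quotas A 3.146, B 3.383, C 2.725, D 0.720, E 1.623, F 6.896, G 6.471, H 4.523.
Rounding to the nearest integer: A 3, B 3, C 3, D 1, E 2, F 7, G 6, H 5 (total 30).
D receives 1.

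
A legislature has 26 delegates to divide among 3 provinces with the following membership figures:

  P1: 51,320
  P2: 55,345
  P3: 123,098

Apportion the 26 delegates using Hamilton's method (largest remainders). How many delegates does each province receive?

P1=6; P2=6; P3=14

Total 229763; standard divisor 229763/26 ≈ 8837.038.
Standard quotas: P1 5.8074, P2 6.2628, P3 13.9298.
Lower quotas: P1 5, P2 6, P3 13 (sum 24, leaving 2 seats).
Remainders in descending order: P3 0.9298, P1 0.8074, P2 0.2628.
The surplus seats go to P3, P1.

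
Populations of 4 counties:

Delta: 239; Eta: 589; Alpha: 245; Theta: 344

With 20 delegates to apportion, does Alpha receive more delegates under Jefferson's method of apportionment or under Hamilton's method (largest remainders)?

Jefferson: Delta 3, Eta 9, Alpha 3, Theta 5.
Hamilton: Delta 3, Eta 8, Alpha 4, Theta 5.
Alpha gets 3 under Jefferson and 4 under Hamilton.

Hamilton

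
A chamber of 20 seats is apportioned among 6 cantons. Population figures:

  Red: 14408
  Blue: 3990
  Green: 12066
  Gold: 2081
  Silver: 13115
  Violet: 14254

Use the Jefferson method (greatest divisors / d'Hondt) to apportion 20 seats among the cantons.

Standard divisor 59914/20 ≈ 2995.7; standard quotas: Red 4.810, Blue 1.332, Green 4.028, Gold 0.695, Silver 4.378, Violet 4.758.
Rounding down gives 4, 1, 4, 0, 4, 4 = 17 seats, so the divisor must be adjusted.
With modified divisor 2500: modified quotas Red 5.763, Blue 1.596, Green 4.826, Gold 0.832, Silver 5.246, Violet 5.702.
Rounding down: Red 5, Blue 1, Green 4, Gold 0, Silver 5, Violet 5 (total 20).

Red 5, Blue 1, Green 4, Gold 0, Silver 5, Violet 5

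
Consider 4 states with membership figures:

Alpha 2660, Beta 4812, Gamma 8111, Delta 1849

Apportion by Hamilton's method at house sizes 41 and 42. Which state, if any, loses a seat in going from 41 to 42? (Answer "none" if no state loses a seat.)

At 41 seats: Alpha 6, Beta 11, Gamma 19, Delta 5.
At 42 seats: Alpha 6, Beta 12, Gamma 20, Delta 4.
Delta drops from 5 to 4.

Delta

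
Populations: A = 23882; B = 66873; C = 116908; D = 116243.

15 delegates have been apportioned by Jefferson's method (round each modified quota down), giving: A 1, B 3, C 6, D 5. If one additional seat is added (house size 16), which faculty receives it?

Priority for the next seat is population ÷ (current seats + 1).
Priorities: A 11941.000, B 16718.250, C 16701.143, D 19373.833.
Highest priority: D.

D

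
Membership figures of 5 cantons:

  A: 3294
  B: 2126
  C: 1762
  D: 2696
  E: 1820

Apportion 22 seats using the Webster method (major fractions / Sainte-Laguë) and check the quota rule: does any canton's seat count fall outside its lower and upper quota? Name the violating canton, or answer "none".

none

Standard quotas: A 6.195, B 3.998, C 3.314, D 5.070, E 3.423.
Webster allocation: A 6, B 4, C 3, D 5, E 4.
Every allocation lies between the lower and upper quota.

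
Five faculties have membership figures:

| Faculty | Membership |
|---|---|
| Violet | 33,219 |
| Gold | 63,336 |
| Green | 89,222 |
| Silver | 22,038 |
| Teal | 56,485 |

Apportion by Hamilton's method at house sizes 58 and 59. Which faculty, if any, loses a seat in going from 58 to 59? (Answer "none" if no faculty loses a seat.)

none

At 58 seats: Violet 7, Gold 14, Green 20, Silver 5, Teal 12.
At 59 seats: Violet 7, Gold 14, Green 20, Silver 5, Teal 13.
No faculty's allocation decreased.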